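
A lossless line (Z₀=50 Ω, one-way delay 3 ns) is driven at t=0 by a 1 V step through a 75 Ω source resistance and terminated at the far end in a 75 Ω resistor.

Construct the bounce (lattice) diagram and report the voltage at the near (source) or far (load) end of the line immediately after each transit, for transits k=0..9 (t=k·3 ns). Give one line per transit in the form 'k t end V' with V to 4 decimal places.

0 0 source 0.4000
1 3 load 0.4800
2 6 source 0.4960
3 9 load 0.4992
4 12 source 0.4998
5 15 load 0.5000
6 18 source 0.5000
7 21 load 0.5000
8 24 source 0.5000
9 27 load 0.5000

Γ_L=0.200000, Γ_S=0.200000; launch V₁=1·50/125=0.400000
k=0 src: V=0.4000
k=1 load: inc=0.400000, refl=0.400000·0.200000=0.0800; V=0.000000+0.400000+0.080000=0.4800
k=2 src: inc=0.080000, refl=0.080000·0.200000=0.0160; V=0.400000+0.080000+0.016000=0.4960
k=3 load: inc=0.016000, refl=0.016000·0.200000=0.0032; V=0.480000+0.016000+0.003200=0.4992
k=4 src: inc=0.003200, refl=0.003200·0.200000=0.0006; V=0.496000+0.003200+0.000640=0.4998
k=5 load: inc=0.000640, refl=0.000640·0.200000=0.0001; V=0.499200+0.000640+0.000128=0.5000
k=6 src: inc=0.000128, refl=0.000128·0.200000=0.0000; V=0.499840+0.000128+0.000026=0.5000
k=7 load: inc=0.000026, refl=0.000026·0.200000=0.0000; V=0.499968+0.000026+0.000005=0.5000
k=8 src: inc=0.000005, refl=0.000005·0.200000=0.0000; V=0.499994+0.000005+0.000001=0.5000
k=9 load: inc=0.000001, refl=0.000001·0.200000=0.0000; V=0.499999+0.000001+0.000000=0.5000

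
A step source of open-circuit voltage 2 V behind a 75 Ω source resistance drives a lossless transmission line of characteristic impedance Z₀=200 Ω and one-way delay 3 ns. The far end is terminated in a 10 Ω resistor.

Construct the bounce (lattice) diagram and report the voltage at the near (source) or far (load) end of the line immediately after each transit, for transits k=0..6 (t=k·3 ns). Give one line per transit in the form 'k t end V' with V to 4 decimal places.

0 0 source 1.4545
1 3 load 0.1385
2 6 source 0.7367
3 9 load 0.1955
4 12 source 0.4415
5 15 load 0.2189
6 18 source 0.3201

Γ_L=-0.904762, Γ_S=-0.454545; launch V₁=2·200/275=1.454545
k=0 src: V=1.4545
k=1 load: inc=1.454545, refl=1.454545·-0.904762=-1.3160; V=0.000000+1.454545+-1.316017=0.1385
k=2 src: inc=-1.316017, refl=-1.316017·-0.454545=0.5982; V=1.454545+-1.316017+0.598190=0.7367
k=3 load: inc=0.598190, refl=0.598190·-0.904762=-0.5412; V=0.138528+0.598190+-0.541219=0.1955
k=4 src: inc=-0.541219, refl=-0.541219·-0.454545=0.2460; V=0.736718+-0.541219+0.246009=0.4415
k=5 load: inc=0.246009, refl=0.246009·-0.904762=-0.2226; V=0.195499+0.246009+-0.222579=0.2189
k=6 src: inc=-0.222579, refl=-0.222579·-0.454545=0.1012; V=0.441507+-0.222579+0.101172=0.3201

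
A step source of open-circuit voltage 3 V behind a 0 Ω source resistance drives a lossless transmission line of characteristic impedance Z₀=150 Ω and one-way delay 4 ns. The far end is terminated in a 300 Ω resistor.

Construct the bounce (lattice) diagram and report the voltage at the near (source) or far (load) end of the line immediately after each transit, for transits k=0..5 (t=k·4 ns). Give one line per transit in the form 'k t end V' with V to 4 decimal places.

Γ_L=0.333333, Γ_S=-1.000000; launch V₁=3·150/150=3.000000
k=0 src: V=3.0000
k=1 load: inc=3.000000, refl=3.000000·0.333333=1.0000; V=0.000000+3.000000+1.000000=4.0000
k=2 src: inc=1.000000, refl=1.000000·-1.000000=-1.0000; V=3.000000+1.000000+-1.000000=3.0000
k=3 load: inc=-1.000000, refl=-1.000000·0.333333=-0.3333; V=4.000000+-1.000000+-0.333333=2.6667
k=4 src: inc=-0.333333, refl=-0.333333·-1.000000=0.3333; V=3.000000+-0.333333+0.333333=3.0000
k=5 load: inc=0.333333, refl=0.333333·0.333333=0.1111; V=2.666667+0.333333+0.111111=3.1111

0 0 source 3.0000
1 4 load 4.0000
2 8 source 3.0000
3 12 load 2.6667
4 16 source 3.0000
5 20 load 3.1111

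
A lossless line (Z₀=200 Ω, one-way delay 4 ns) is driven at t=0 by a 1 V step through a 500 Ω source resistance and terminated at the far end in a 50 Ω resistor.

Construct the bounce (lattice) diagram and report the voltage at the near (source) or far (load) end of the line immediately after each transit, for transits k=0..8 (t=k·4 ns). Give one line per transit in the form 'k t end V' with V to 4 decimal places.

0 0 source 0.2857
1 4 load 0.1143
2 8 source 0.0408
3 12 load 0.0849
4 16 source 0.1038
5 20 load 0.0925
6 24 source 0.0876
7 28 load 0.0905
8 32 source 0.0918

Γ_L=-0.600000, Γ_S=0.428571; launch V₁=1·200/700=0.285714
k=0 src: V=0.2857
k=1 load: inc=0.285714, refl=0.285714·-0.600000=-0.1714; V=0.000000+0.285714+-0.171429=0.1143
k=2 src: inc=-0.171429, refl=-0.171429·0.428571=-0.0735; V=0.285714+-0.171429+-0.073469=0.0408
k=3 load: inc=-0.073469, refl=-0.073469·-0.600000=0.0441; V=0.114286+-0.073469+0.044082=0.0849
k=4 src: inc=0.044082, refl=0.044082·0.428571=0.0189; V=0.040816+0.044082+0.018892=0.1038
k=5 load: inc=0.018892, refl=0.018892·-0.600000=-0.0113; V=0.084898+0.018892+-0.011335=0.0925
k=6 src: inc=-0.011335, refl=-0.011335·0.428571=-0.0049; V=0.103790+-0.011335+-0.004858=0.0876
k=7 load: inc=-0.004858, refl=-0.004858·-0.600000=0.0029; V=0.092455+-0.004858+0.002915=0.0905
k=8 src: inc=0.002915, refl=0.002915·0.428571=0.0012; V=0.087597+0.002915+0.001249=0.0918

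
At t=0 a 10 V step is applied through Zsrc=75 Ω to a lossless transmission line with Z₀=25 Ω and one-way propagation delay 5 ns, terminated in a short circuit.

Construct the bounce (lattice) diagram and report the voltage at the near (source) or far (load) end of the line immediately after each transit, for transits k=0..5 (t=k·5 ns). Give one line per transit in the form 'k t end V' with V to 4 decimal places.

Γ_L=-1.000000, Γ_S=0.500000; launch V₁=10·25/100=2.500000
k=0 src: V=2.5000
k=1 load: inc=2.500000, refl=2.500000·-1.000000=-2.5000; V=0.000000+2.500000+-2.500000=0.0000
k=2 src: inc=-2.500000, refl=-2.500000·0.500000=-1.2500; V=2.500000+-2.500000+-1.250000=-1.2500
k=3 load: inc=-1.250000, refl=-1.250000·-1.000000=1.2500; V=0.000000+-1.250000+1.250000=0.0000
k=4 src: inc=1.250000, refl=1.250000·0.500000=0.6250; V=-1.250000+1.250000+0.625000=0.6250
k=5 load: inc=0.625000, refl=0.625000·-1.000000=-0.6250; V=0.000000+0.625000+-0.625000=0.0000

0 0 source 2.5000
1 5 load 0.0000
2 10 source -1.2500
3 15 load 0.0000
4 20 source 0.6250
5 25 load 0.0000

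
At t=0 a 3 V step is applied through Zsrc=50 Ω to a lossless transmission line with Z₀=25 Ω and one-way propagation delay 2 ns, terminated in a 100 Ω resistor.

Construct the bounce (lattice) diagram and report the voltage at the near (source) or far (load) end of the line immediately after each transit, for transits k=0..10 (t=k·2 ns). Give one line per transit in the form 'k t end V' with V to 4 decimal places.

0 0 source 1.0000
1 2 load 1.6000
2 4 source 1.8000
3 6 load 1.9200
4 8 source 1.9600
5 10 load 1.9840
6 12 source 1.9920
7 14 load 1.9968
8 16 source 1.9984
9 18 load 1.9994
10 20 source 1.9997

Γ_L=0.600000, Γ_S=0.333333; launch V₁=3·25/75=1.000000
k=0 src: V=1.0000
k=1 load: inc=1.000000, refl=1.000000·0.600000=0.6000; V=0.000000+1.000000+0.600000=1.6000
k=2 src: inc=0.600000, refl=0.600000·0.333333=0.2000; V=1.000000+0.600000+0.200000=1.8000
k=3 load: inc=0.200000, refl=0.200000·0.600000=0.1200; V=1.600000+0.200000+0.120000=1.9200
k=4 src: inc=0.120000, refl=0.120000·0.333333=0.0400; V=1.800000+0.120000+0.040000=1.9600
k=5 load: inc=0.040000, refl=0.040000·0.600000=0.0240; V=1.920000+0.040000+0.024000=1.9840
k=6 src: inc=0.024000, refl=0.024000·0.333333=0.0080; V=1.960000+0.024000+0.008000=1.9920
k=7 load: inc=0.008000, refl=0.008000·0.600000=0.0048; V=1.984000+0.008000+0.004800=1.9968
k=8 src: inc=0.004800, refl=0.004800·0.333333=0.0016; V=1.992000+0.004800+0.001600=1.9984
k=9 load: inc=0.001600, refl=0.001600·0.600000=0.0010; V=1.996800+0.001600+0.000960=1.9994
k=10 src: inc=0.000960, refl=0.000960·0.333333=0.0003; V=1.998400+0.000960+0.000320=1.9997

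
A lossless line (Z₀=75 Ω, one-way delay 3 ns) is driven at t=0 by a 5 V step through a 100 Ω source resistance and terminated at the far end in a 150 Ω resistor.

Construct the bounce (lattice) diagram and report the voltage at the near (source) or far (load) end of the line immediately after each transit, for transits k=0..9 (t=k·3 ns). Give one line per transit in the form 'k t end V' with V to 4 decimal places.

Γ_L=0.333333, Γ_S=0.142857; launch V₁=5·75/175=2.142857
k=0 src: V=2.1429
k=1 load: inc=2.142857, refl=2.142857·0.333333=0.7143; V=0.000000+2.142857+0.714286=2.8571
k=2 src: inc=0.714286, refl=0.714286·0.142857=0.1020; V=2.142857+0.714286+0.102041=2.9592
k=3 load: inc=0.102041, refl=0.102041·0.333333=0.0340; V=2.857143+0.102041+0.034014=2.9932
k=4 src: inc=0.034014, refl=0.034014·0.142857=0.0049; V=2.959184+0.034014+0.004859=2.9981
k=5 load: inc=0.004859, refl=0.004859·0.333333=0.0016; V=2.993197+0.004859+0.001620=2.9997
k=6 src: inc=0.001620, refl=0.001620·0.142857=0.0002; V=2.998056+0.001620+0.000231=2.9999
k=7 load: inc=0.000231, refl=0.000231·0.333333=0.0001; V=2.999676+0.000231+0.000077=3.0000
k=8 src: inc=0.000077, refl=0.000077·0.142857=0.0000; V=2.999907+0.000077+0.000011=3.0000
k=9 load: inc=0.000011, refl=0.000011·0.333333=0.0000; V=2.999985+0.000011+0.000004=3.0000

0 0 source 2.1429
1 3 load 2.8571
2 6 source 2.9592
3 9 load 2.9932
4 12 source 2.9981
5 15 load 2.9997
6 18 source 2.9999
7 21 load 3.0000
8 24 source 3.0000
9 27 load 3.0000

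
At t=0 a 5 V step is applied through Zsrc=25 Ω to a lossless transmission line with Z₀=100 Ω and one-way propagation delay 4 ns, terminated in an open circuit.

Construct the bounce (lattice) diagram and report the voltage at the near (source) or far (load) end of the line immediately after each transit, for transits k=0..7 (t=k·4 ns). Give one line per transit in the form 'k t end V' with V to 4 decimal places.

Γ_L=1.000000, Γ_S=-0.600000; launch V₁=5·100/125=4.000000
k=0 src: V=4.0000
k=1 load: inc=4.000000, refl=4.000000·1.000000=4.0000; V=0.000000+4.000000+4.000000=8.0000
k=2 src: inc=4.000000, refl=4.000000·-0.600000=-2.4000; V=4.000000+4.000000+-2.400000=5.6000
k=3 load: inc=-2.400000, refl=-2.400000·1.000000=-2.4000; V=8.000000+-2.400000+-2.400000=3.2000
k=4 src: inc=-2.400000, refl=-2.400000·-0.600000=1.4400; V=5.600000+-2.400000+1.440000=4.6400
k=5 load: inc=1.440000, refl=1.440000·1.000000=1.4400; V=3.200000+1.440000+1.440000=6.0800
k=6 src: inc=1.440000, refl=1.440000·-0.600000=-0.8640; V=4.640000+1.440000+-0.864000=5.2160
k=7 load: inc=-0.864000, refl=-0.864000·1.000000=-0.8640; V=6.080000+-0.864000+-0.864000=4.3520

0 0 source 4.0000
1 4 load 8.0000
2 8 source 5.6000
3 12 load 3.2000
4 16 source 4.6400
5 20 load 6.0800
6 24 source 5.2160
7 28 load 4.3520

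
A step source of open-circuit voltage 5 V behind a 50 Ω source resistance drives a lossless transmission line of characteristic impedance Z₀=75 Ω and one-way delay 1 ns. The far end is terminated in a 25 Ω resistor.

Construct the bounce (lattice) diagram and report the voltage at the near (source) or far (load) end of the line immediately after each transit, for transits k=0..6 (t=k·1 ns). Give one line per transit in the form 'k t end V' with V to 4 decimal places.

0 0 source 3.0000
1 1 load 1.5000
2 2 source 1.8000
3 3 load 1.6500
4 4 source 1.6800
5 5 load 1.6650
6 6 source 1.6680

Γ_L=-0.500000, Γ_S=-0.200000; launch V₁=5·75/125=3.000000
k=0 src: V=3.0000
k=1 load: inc=3.000000, refl=3.000000·-0.500000=-1.5000; V=0.000000+3.000000+-1.500000=1.5000
k=2 src: inc=-1.500000, refl=-1.500000·-0.200000=0.3000; V=3.000000+-1.500000+0.300000=1.8000
k=3 load: inc=0.300000, refl=0.300000·-0.500000=-0.1500; V=1.500000+0.300000+-0.150000=1.6500
k=4 src: inc=-0.150000, refl=-0.150000·-0.200000=0.0300; V=1.800000+-0.150000+0.030000=1.6800
k=5 load: inc=0.030000, refl=0.030000·-0.500000=-0.0150; V=1.650000+0.030000+-0.015000=1.6650
k=6 src: inc=-0.015000, refl=-0.015000·-0.200000=0.0030; V=1.680000+-0.015000+0.003000=1.6680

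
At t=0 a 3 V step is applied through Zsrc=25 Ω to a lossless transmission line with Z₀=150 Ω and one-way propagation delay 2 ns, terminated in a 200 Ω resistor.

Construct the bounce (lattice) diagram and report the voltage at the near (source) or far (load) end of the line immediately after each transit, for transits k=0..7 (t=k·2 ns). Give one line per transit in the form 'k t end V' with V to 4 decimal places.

0 0 source 2.5714
1 2 load 2.9388
2 4 source 2.6764
3 6 load 2.6389
4 8 source 2.6657
5 10 load 2.6695
6 12 source 2.6668
7 14 load 2.6664

Γ_L=0.142857, Γ_S=-0.714286; launch V₁=3·150/175=2.571429
k=0 src: V=2.5714
k=1 load: inc=2.571429, refl=2.571429·0.142857=0.3673; V=0.000000+2.571429+0.367347=2.9388
k=2 src: inc=0.367347, refl=0.367347·-0.714286=-0.2624; V=2.571429+0.367347+-0.262391=2.6764
k=3 load: inc=-0.262391, refl=-0.262391·0.142857=-0.0375; V=2.938776+-0.262391+-0.037484=2.6389
k=4 src: inc=-0.037484, refl=-0.037484·-0.714286=0.0268; V=2.676385+-0.037484+0.026775=2.6657
k=5 load: inc=0.026775, refl=0.026775·0.142857=0.0038; V=2.638900+0.026775+0.003825=2.6695
k=6 src: inc=0.003825, refl=0.003825·-0.714286=-0.0027; V=2.665675+0.003825+-0.002732=2.6668
k=7 load: inc=-0.002732, refl=-0.002732·0.142857=-0.0004; V=2.669500+-0.002732+-0.000390=2.6664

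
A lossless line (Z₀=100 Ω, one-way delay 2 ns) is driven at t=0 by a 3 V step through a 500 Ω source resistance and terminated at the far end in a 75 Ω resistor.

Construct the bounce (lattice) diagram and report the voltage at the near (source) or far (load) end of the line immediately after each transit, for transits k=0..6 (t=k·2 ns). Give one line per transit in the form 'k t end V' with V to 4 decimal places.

0 0 source 0.5000
1 2 load 0.4286
2 4 source 0.3810
3 6 load 0.3878
4 8 source 0.3923
5 10 load 0.3916
6 12 source 0.3912

Γ_L=-0.142857, Γ_S=0.666667; launch V₁=3·100/600=0.500000
k=0 src: V=0.5000
k=1 load: inc=0.500000, refl=0.500000·-0.142857=-0.0714; V=0.000000+0.500000+-0.071429=0.4286
k=2 src: inc=-0.071429, refl=-0.071429·0.666667=-0.0476; V=0.500000+-0.071429+-0.047619=0.3810
k=3 load: inc=-0.047619, refl=-0.047619·-0.142857=0.0068; V=0.428571+-0.047619+0.006803=0.3878
k=4 src: inc=0.006803, refl=0.006803·0.666667=0.0045; V=0.380952+0.006803+0.004535=0.3923
k=5 load: inc=0.004535, refl=0.004535·-0.142857=-0.0006; V=0.387755+0.004535+-0.000648=0.3916
k=6 src: inc=-0.000648, refl=-0.000648·0.666667=-0.0004; V=0.392290+-0.000648+-0.000432=0.3912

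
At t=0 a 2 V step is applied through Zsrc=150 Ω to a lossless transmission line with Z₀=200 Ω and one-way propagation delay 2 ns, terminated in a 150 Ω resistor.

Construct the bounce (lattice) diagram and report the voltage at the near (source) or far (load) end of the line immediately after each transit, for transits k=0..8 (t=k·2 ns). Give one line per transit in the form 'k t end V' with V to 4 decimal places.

0 0 source 1.1429
1 2 load 0.9796
2 4 source 1.0029
3 6 load 0.9996
4 8 source 1.0001
5 10 load 1.0000
6 12 source 1.0000
7 14 load 1.0000
8 16 source 1.0000

Γ_L=-0.142857, Γ_S=-0.142857; launch V₁=2·200/350=1.142857
k=0 src: V=1.1429
k=1 load: inc=1.142857, refl=1.142857·-0.142857=-0.1633; V=0.000000+1.142857+-0.163265=0.9796
k=2 src: inc=-0.163265, refl=-0.163265·-0.142857=0.0233; V=1.142857+-0.163265+0.023324=1.0029
k=3 load: inc=0.023324, refl=0.023324·-0.142857=-0.0033; V=0.979592+0.023324+-0.003332=0.9996
k=4 src: inc=-0.003332, refl=-0.003332·-0.142857=0.0005; V=1.002915+-0.003332+0.000476=1.0001
k=5 load: inc=0.000476, refl=0.000476·-0.142857=-0.0001; V=0.999584+0.000476+-0.000068=1.0000
k=6 src: inc=-0.000068, refl=-0.000068·-0.142857=0.0000; V=1.000059+-0.000068+0.000010=1.0000
k=7 load: inc=0.000010, refl=0.000010·-0.142857=-0.0000; V=0.999992+0.000010+-0.000001=1.0000
k=8 src: inc=-0.000001, refl=-0.000001·-0.142857=0.0000; V=1.000001+-0.000001+0.000000=1.0000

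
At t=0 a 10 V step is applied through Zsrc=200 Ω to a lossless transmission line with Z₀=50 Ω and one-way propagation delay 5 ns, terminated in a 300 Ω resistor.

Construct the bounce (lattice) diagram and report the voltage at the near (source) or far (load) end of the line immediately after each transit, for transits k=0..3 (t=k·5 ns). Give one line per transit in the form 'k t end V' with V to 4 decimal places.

0 0 source 2.0000
1 5 load 3.4286
2 10 source 4.2857
3 15 load 4.8980

Γ_L=0.714286, Γ_S=0.600000; launch V₁=10·50/250=2.000000
k=0 src: V=2.0000
k=1 load: inc=2.000000, refl=2.000000·0.714286=1.4286; V=0.000000+2.000000+1.428571=3.4286
k=2 src: inc=1.428571, refl=1.428571·0.600000=0.8571; V=2.000000+1.428571+0.857143=4.2857
k=3 load: inc=0.857143, refl=0.857143·0.714286=0.6122; V=3.428571+0.857143+0.612245=4.8980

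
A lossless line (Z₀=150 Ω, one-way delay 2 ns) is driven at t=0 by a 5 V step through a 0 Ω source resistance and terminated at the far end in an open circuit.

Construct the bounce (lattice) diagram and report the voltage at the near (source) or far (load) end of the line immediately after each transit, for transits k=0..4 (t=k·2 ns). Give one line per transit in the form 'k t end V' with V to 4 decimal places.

0 0 source 5.0000
1 2 load 10.0000
2 4 source 5.0000
3 6 load 0.0000
4 8 source 5.0000

Γ_L=1.000000, Γ_S=-1.000000; launch V₁=5·150/150=5.000000
k=0 src: V=5.0000
k=1 load: inc=5.000000, refl=5.000000·1.000000=5.0000; V=0.000000+5.000000+5.000000=10.0000
k=2 src: inc=5.000000, refl=5.000000·-1.000000=-5.0000; V=5.000000+5.000000+-5.000000=5.0000
k=3 load: inc=-5.000000, refl=-5.000000·1.000000=-5.0000; V=10.000000+-5.000000+-5.000000=0.0000
k=4 src: inc=-5.000000, refl=-5.000000·-1.000000=5.0000; V=5.000000+-5.000000+5.000000=5.0000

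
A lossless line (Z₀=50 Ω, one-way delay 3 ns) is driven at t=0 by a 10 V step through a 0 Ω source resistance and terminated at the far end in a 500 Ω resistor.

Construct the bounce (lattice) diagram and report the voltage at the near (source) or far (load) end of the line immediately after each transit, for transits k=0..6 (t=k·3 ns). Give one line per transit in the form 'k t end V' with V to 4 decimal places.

0 0 source 10.0000
1 3 load 18.1818
2 6 source 10.0000
3 9 load 3.3058
4 12 source 10.0000
5 15 load 15.4771
6 18 source 10.0000

Γ_L=0.818182, Γ_S=-1.000000; launch V₁=10·50/50=10.000000
k=0 src: V=10.0000
k=1 load: inc=10.000000, refl=10.000000·0.818182=8.1818; V=0.000000+10.000000+8.181818=18.1818
k=2 src: inc=8.181818, refl=8.181818·-1.000000=-8.1818; V=10.000000+8.181818+-8.181818=10.0000
k=3 load: inc=-8.181818, refl=-8.181818·0.818182=-6.6942; V=18.181818+-8.181818+-6.694215=3.3058
k=4 src: inc=-6.694215, refl=-6.694215·-1.000000=6.6942; V=10.000000+-6.694215+6.694215=10.0000
k=5 load: inc=6.694215, refl=6.694215·0.818182=5.4771; V=3.305785+6.694215+5.477085=15.4771
k=6 src: inc=5.477085, refl=5.477085·-1.000000=-5.4771; V=10.000000+5.477085+-5.477085=10.0000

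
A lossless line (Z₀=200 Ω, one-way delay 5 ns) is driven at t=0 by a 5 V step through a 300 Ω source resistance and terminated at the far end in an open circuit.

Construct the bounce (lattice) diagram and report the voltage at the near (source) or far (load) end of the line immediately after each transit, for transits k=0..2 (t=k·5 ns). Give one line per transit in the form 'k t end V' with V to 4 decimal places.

0 0 source 2.0000
1 5 load 4.0000
2 10 source 4.4000

Γ_L=1.000000, Γ_S=0.200000; launch V₁=5·200/500=2.000000
k=0 src: V=2.0000
k=1 load: inc=2.000000, refl=2.000000·1.000000=2.0000; V=0.000000+2.000000+2.000000=4.0000
k=2 src: inc=2.000000, refl=2.000000·0.200000=0.4000; V=2.000000+2.000000+0.400000=4.4000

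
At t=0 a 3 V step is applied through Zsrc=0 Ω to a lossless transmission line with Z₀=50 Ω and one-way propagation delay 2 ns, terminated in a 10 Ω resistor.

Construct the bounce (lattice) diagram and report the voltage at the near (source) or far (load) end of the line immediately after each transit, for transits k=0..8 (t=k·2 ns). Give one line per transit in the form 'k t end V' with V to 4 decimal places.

Γ_L=-0.666667, Γ_S=-1.000000; launch V₁=3·50/50=3.000000
k=0 src: V=3.0000
k=1 load: inc=3.000000, refl=3.000000·-0.666667=-2.0000; V=0.000000+3.000000+-2.000000=1.0000
k=2 src: inc=-2.000000, refl=-2.000000·-1.000000=2.0000; V=3.000000+-2.000000+2.000000=3.0000
k=3 load: inc=2.000000, refl=2.000000·-0.666667=-1.3333; V=1.000000+2.000000+-1.333333=1.6667
k=4 src: inc=-1.333333, refl=-1.333333·-1.000000=1.3333; V=3.000000+-1.333333+1.333333=3.0000
k=5 load: inc=1.333333, refl=1.333333·-0.666667=-0.8889; V=1.666667+1.333333+-0.888889=2.1111
k=6 src: inc=-0.888889, refl=-0.888889·-1.000000=0.8889; V=3.000000+-0.888889+0.888889=3.0000
k=7 load: inc=0.888889, refl=0.888889·-0.666667=-0.5926; V=2.111111+0.888889+-0.592593=2.4074
k=8 src: inc=-0.592593, refl=-0.592593·-1.000000=0.5926; V=3.000000+-0.592593+0.592593=3.0000

0 0 source 3.0000
1 2 load 1.0000
2 4 source 3.0000
3 6 load 1.6667
4 8 source 3.0000
5 10 load 2.1111
6 12 source 3.0000
7 14 load 2.4074
8 16 source 3.0000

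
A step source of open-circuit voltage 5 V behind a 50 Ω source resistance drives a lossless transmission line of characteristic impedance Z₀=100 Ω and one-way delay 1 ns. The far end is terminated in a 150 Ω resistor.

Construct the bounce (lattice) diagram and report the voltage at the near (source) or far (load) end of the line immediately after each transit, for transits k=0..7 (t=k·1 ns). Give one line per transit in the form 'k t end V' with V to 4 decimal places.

0 0 source 3.3333
1 1 load 4.0000
2 2 source 3.7778
3 3 load 3.7333
4 4 source 3.7481
5 5 load 3.7511
6 6 source 3.7501
7 7 load 3.7499

Γ_L=0.200000, Γ_S=-0.333333; launch V₁=5·100/150=3.333333
k=0 src: V=3.3333
k=1 load: inc=3.333333, refl=3.333333·0.200000=0.6667; V=0.000000+3.333333+0.666667=4.0000
k=2 src: inc=0.666667, refl=0.666667·-0.333333=-0.2222; V=3.333333+0.666667+-0.222222=3.7778
k=3 load: inc=-0.222222, refl=-0.222222·0.200000=-0.0444; V=4.000000+-0.222222+-0.044444=3.7333
k=4 src: inc=-0.044444, refl=-0.044444·-0.333333=0.0148; V=3.777778+-0.044444+0.014815=3.7481
k=5 load: inc=0.014815, refl=0.014815·0.200000=0.0030; V=3.733333+0.014815+0.002963=3.7511
k=6 src: inc=0.002963, refl=0.002963·-0.333333=-0.0010; V=3.748148+0.002963+-0.000988=3.7501
k=7 load: inc=-0.000988, refl=-0.000988·0.200000=-0.0002; V=3.751111+-0.000988+-0.000198=3.7499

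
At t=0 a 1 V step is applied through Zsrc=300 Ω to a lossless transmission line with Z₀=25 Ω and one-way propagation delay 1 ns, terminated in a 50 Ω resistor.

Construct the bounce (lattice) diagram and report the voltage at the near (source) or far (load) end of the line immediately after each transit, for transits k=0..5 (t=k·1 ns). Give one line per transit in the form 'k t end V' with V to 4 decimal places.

Γ_L=0.333333, Γ_S=0.846154; launch V₁=1·25/325=0.076923
k=0 src: V=0.0769
k=1 load: inc=0.076923, refl=0.076923·0.333333=0.0256; V=0.000000+0.076923+0.025641=0.1026
k=2 src: inc=0.025641, refl=0.025641·0.846154=0.0217; V=0.076923+0.025641+0.021696=0.1243
k=3 load: inc=0.021696, refl=0.021696·0.333333=0.0072; V=0.102564+0.021696+0.007232=0.1315
k=4 src: inc=0.007232, refl=0.007232·0.846154=0.0061; V=0.124260+0.007232+0.006119=0.1376
k=5 load: inc=0.006119, refl=0.006119·0.333333=0.0020; V=0.131492+0.006119+0.002040=0.1397

0 0 source 0.0769
1 1 load 0.1026
2 2 source 0.1243
3 3 load 0.1315
4 4 source 0.1376
5 5 load 0.1397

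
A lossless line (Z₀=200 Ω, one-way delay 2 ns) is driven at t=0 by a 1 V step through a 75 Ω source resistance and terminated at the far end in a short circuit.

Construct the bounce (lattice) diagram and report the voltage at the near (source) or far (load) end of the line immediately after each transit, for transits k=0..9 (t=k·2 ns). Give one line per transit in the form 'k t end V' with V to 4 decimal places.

Γ_L=-1.000000, Γ_S=-0.454545; launch V₁=1·200/275=0.727273
k=0 src: V=0.7273
k=1 load: inc=0.727273, refl=0.727273·-1.000000=-0.7273; V=0.000000+0.727273+-0.727273=0.0000
k=2 src: inc=-0.727273, refl=-0.727273·-0.454545=0.3306; V=0.727273+-0.727273+0.330579=0.3306
k=3 load: inc=0.330579, refl=0.330579·-1.000000=-0.3306; V=0.000000+0.330579+-0.330579=0.0000
k=4 src: inc=-0.330579, refl=-0.330579·-0.454545=0.1503; V=0.330579+-0.330579+0.150263=0.1503
k=5 load: inc=0.150263, refl=0.150263·-1.000000=-0.1503; V=0.000000+0.150263+-0.150263=0.0000
k=6 src: inc=-0.150263, refl=-0.150263·-0.454545=0.0683; V=0.150263+-0.150263+0.068301=0.0683
k=7 load: inc=0.068301, refl=0.068301·-1.000000=-0.0683; V=0.000000+0.068301+-0.068301=0.0000
k=8 src: inc=-0.068301, refl=-0.068301·-0.454545=0.0310; V=0.068301+-0.068301+0.031046=0.0310
k=9 load: inc=0.031046, refl=0.031046·-1.000000=-0.0310; V=0.000000+0.031046+-0.031046=0.0000

0 0 source 0.7273
1 2 load 0.0000
2 4 source 0.3306
3 6 load 0.0000
4 8 source 0.1503
5 10 load 0.0000
6 12 source 0.0683
7 14 load 0.0000
8 16 source 0.0310
9 18 load 0.0000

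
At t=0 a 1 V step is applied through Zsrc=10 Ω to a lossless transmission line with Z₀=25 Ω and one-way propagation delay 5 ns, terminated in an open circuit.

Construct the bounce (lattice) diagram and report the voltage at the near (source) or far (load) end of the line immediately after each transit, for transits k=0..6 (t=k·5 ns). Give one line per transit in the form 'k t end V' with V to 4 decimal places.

Γ_L=1.000000, Γ_S=-0.428571; launch V₁=1·25/35=0.714286
k=0 src: V=0.7143
k=1 load: inc=0.714286, refl=0.714286·1.000000=0.7143; V=0.000000+0.714286+0.714286=1.4286
k=2 src: inc=0.714286, refl=0.714286·-0.428571=-0.3061; V=0.714286+0.714286+-0.306122=1.1224
k=3 load: inc=-0.306122, refl=-0.306122·1.000000=-0.3061; V=1.428571+-0.306122+-0.306122=0.8163
k=4 src: inc=-0.306122, refl=-0.306122·-0.428571=0.1312; V=1.122449+-0.306122+0.131195=0.9475
k=5 load: inc=0.131195, refl=0.131195·1.000000=0.1312; V=0.816327+0.131195+0.131195=1.0787
k=6 src: inc=0.131195, refl=0.131195·-0.428571=-0.0562; V=0.947522+0.131195+-0.056227=1.0225

0 0 source 0.7143
1 5 load 1.4286
2 10 source 1.1224
3 15 load 0.8163
4 20 source 0.9475
5 25 load 1.0787
6 30 source 1.0225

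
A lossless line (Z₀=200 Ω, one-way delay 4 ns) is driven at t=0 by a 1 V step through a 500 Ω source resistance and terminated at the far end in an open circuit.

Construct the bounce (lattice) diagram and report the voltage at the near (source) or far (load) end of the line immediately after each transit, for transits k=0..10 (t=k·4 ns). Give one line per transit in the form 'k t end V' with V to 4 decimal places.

Γ_L=1.000000, Γ_S=0.428571; launch V₁=1·200/700=0.285714
k=0 src: V=0.2857
k=1 load: inc=0.285714, refl=0.285714·1.000000=0.2857; V=0.000000+0.285714+0.285714=0.5714
k=2 src: inc=0.285714, refl=0.285714·0.428571=0.1224; V=0.285714+0.285714+0.122449=0.6939
k=3 load: inc=0.122449, refl=0.122449·1.000000=0.1224; V=0.571429+0.122449+0.122449=0.8163
k=4 src: inc=0.122449, refl=0.122449·0.428571=0.0525; V=0.693878+0.122449+0.052478=0.8688
k=5 load: inc=0.052478, refl=0.052478·1.000000=0.0525; V=0.816327+0.052478+0.052478=0.9213
k=6 src: inc=0.052478, refl=0.052478·0.428571=0.0225; V=0.868805+0.052478+0.022491=0.9438
k=7 load: inc=0.022491, refl=0.022491·1.000000=0.0225; V=0.921283+0.022491+0.022491=0.9663
k=8 src: inc=0.022491, refl=0.022491·0.428571=0.0096; V=0.943773+0.022491+0.009639=0.9759
k=9 load: inc=0.009639, refl=0.009639·1.000000=0.0096; V=0.966264+0.009639+0.009639=0.9855
k=10 src: inc=0.009639, refl=0.009639·0.428571=0.0041; V=0.975903+0.009639+0.004131=0.9897

0 0 source 0.2857
1 4 load 0.5714
2 8 source 0.6939
3 12 load 0.8163
4 16 source 0.8688
5 20 load 0.9213
6 24 source 0.9438
7 28 load 0.9663
8 32 source 0.9759
9 36 load 0.9855
10 40 source 0.9897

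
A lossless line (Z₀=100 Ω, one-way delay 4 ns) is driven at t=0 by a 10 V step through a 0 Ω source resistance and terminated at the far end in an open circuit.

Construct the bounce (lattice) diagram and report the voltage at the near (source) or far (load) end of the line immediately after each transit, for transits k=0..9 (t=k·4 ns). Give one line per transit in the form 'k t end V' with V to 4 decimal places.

0 0 source 10.0000
1 4 load 20.0000
2 8 source 10.0000
3 12 load 0.0000
4 16 source 10.0000
5 20 load 20.0000
6 24 source 10.0000
7 28 load 0.0000
8 32 source 10.0000
9 36 load 20.0000

Γ_L=1.000000, Γ_S=-1.000000; launch V₁=10·100/100=10.000000
k=0 src: V=10.0000
k=1 load: inc=10.000000, refl=10.000000·1.000000=10.0000; V=0.000000+10.000000+10.000000=20.0000
k=2 src: inc=10.000000, refl=10.000000·-1.000000=-10.0000; V=10.000000+10.000000+-10.000000=10.0000
k=3 load: inc=-10.000000, refl=-10.000000·1.000000=-10.0000; V=20.000000+-10.000000+-10.000000=0.0000
k=4 src: inc=-10.000000, refl=-10.000000·-1.000000=10.0000; V=10.000000+-10.000000+10.000000=10.0000
k=5 load: inc=10.000000, refl=10.000000·1.000000=10.0000; V=0.000000+10.000000+10.000000=20.0000
k=6 src: inc=10.000000, refl=10.000000·-1.000000=-10.0000; V=10.000000+10.000000+-10.000000=10.0000
k=7 load: inc=-10.000000, refl=-10.000000·1.000000=-10.0000; V=20.000000+-10.000000+-10.000000=0.0000
k=8 src: inc=-10.000000, refl=-10.000000·-1.000000=10.0000; V=10.000000+-10.000000+10.000000=10.0000
k=9 load: inc=10.000000, refl=10.000000·1.000000=10.0000; V=0.000000+10.000000+10.000000=20.0000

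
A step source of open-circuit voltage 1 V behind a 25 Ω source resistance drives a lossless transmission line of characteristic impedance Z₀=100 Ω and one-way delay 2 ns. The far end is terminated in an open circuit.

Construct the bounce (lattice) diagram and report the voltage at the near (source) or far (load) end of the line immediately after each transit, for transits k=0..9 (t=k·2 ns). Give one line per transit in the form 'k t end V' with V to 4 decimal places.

0 0 source 0.8000
1 2 load 1.6000
2 4 source 1.1200
3 6 load 0.6400
4 8 source 0.9280
5 10 load 1.2160
6 12 source 1.0432
7 14 load 0.8704
8 16 source 0.9741
9 18 load 1.0778

Γ_L=1.000000, Γ_S=-0.600000; launch V₁=1·100/125=0.800000
k=0 src: V=0.8000
k=1 load: inc=0.800000, refl=0.800000·1.000000=0.8000; V=0.000000+0.800000+0.800000=1.6000
k=2 src: inc=0.800000, refl=0.800000·-0.600000=-0.4800; V=0.800000+0.800000+-0.480000=1.1200
k=3 load: inc=-0.480000, refl=-0.480000·1.000000=-0.4800; V=1.600000+-0.480000+-0.480000=0.6400
k=4 src: inc=-0.480000, refl=-0.480000·-0.600000=0.2880; V=1.120000+-0.480000+0.288000=0.9280
k=5 load: inc=0.288000, refl=0.288000·1.000000=0.2880; V=0.640000+0.288000+0.288000=1.2160
k=6 src: inc=0.288000, refl=0.288000·-0.600000=-0.1728; V=0.928000+0.288000+-0.172800=1.0432
k=7 load: inc=-0.172800, refl=-0.172800·1.000000=-0.1728; V=1.216000+-0.172800+-0.172800=0.8704
k=8 src: inc=-0.172800, refl=-0.172800·-0.600000=0.1037; V=1.043200+-0.172800+0.103680=0.9741
k=9 load: inc=0.103680, refl=0.103680·1.000000=0.1037; V=0.870400+0.103680+0.103680=1.0778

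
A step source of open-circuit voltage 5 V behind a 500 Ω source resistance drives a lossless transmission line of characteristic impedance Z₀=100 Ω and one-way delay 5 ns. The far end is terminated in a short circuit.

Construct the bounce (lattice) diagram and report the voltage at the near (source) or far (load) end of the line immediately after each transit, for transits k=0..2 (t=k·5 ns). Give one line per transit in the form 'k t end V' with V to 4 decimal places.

Γ_L=-1.000000, Γ_S=0.666667; launch V₁=5·100/600=0.833333
k=0 src: V=0.8333
k=1 load: inc=0.833333, refl=0.833333·-1.000000=-0.8333; V=0.000000+0.833333+-0.833333=0.0000
k=2 src: inc=-0.833333, refl=-0.833333·0.666667=-0.5556; V=0.833333+-0.833333+-0.555556=-0.5556

0 0 source 0.8333
1 5 load 0.0000
2 10 source -0.5556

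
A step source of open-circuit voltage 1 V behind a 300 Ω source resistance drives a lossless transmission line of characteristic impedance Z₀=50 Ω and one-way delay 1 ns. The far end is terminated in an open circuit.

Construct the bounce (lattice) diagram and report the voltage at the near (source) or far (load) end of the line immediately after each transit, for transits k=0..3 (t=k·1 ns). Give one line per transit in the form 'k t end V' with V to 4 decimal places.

0 0 source 0.1429
1 1 load 0.2857
2 2 source 0.3878
3 3 load 0.4898

Γ_L=1.000000, Γ_S=0.714286; launch V₁=1·50/350=0.142857
k=0 src: V=0.1429
k=1 load: inc=0.142857, refl=0.142857·1.000000=0.1429; V=0.000000+0.142857+0.142857=0.2857
k=2 src: inc=0.142857, refl=0.142857·0.714286=0.1020; V=0.142857+0.142857+0.102041=0.3878
k=3 load: inc=0.102041, refl=0.102041·1.000000=0.1020; V=0.285714+0.102041+0.102041=0.4898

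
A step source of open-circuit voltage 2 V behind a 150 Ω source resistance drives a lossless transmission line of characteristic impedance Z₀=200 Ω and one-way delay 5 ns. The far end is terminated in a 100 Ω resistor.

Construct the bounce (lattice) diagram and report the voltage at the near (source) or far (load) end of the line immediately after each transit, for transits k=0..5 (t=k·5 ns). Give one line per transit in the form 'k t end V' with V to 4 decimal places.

Γ_L=-0.333333, Γ_S=-0.142857; launch V₁=2·200/350=1.142857
k=0 src: V=1.1429
k=1 load: inc=1.142857, refl=1.142857·-0.333333=-0.3810; V=0.000000+1.142857+-0.380952=0.7619
k=2 src: inc=-0.380952, refl=-0.380952·-0.142857=0.0544; V=1.142857+-0.380952+0.054422=0.8163
k=3 load: inc=0.054422, refl=0.054422·-0.333333=-0.0181; V=0.761905+0.054422+-0.018141=0.7982
k=4 src: inc=-0.018141, refl=-0.018141·-0.142857=0.0026; V=0.816327+-0.018141+0.002592=0.8008
k=5 load: inc=0.002592, refl=0.002592·-0.333333=-0.0009; V=0.798186+0.002592+-0.000864=0.7999

0 0 source 1.1429
1 5 load 0.7619
2 10 source 0.8163
3 15 load 0.7982
4 20 source 0.8008
5 25 load 0.7999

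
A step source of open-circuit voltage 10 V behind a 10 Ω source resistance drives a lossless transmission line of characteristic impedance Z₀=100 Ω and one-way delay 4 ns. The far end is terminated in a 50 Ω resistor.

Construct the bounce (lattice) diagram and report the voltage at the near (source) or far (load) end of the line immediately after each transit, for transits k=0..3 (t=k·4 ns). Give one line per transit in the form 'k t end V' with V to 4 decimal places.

0 0 source 9.0909
1 4 load 6.0606
2 8 source 8.5399
3 12 load 7.7135

Γ_L=-0.333333, Γ_S=-0.818182; launch V₁=10·100/110=9.090909
k=0 src: V=9.0909
k=1 load: inc=9.090909, refl=9.090909·-0.333333=-3.0303; V=0.000000+9.090909+-3.030303=6.0606
k=2 src: inc=-3.030303, refl=-3.030303·-0.818182=2.4793; V=9.090909+-3.030303+2.479339=8.5399
k=3 load: inc=2.479339, refl=2.479339·-0.333333=-0.8264; V=6.060606+2.479339+-0.826446=7.7135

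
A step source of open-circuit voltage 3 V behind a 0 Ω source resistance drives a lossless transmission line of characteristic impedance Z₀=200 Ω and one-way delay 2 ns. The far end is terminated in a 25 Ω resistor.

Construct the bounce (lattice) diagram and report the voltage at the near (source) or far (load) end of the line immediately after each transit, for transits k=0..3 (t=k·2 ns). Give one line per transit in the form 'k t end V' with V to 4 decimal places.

0 0 source 3.0000
1 2 load 0.6667
2 4 source 3.0000
3 6 load 1.1852

Γ_L=-0.777778, Γ_S=-1.000000; launch V₁=3·200/200=3.000000
k=0 src: V=3.0000
k=1 load: inc=3.000000, refl=3.000000·-0.777778=-2.3333; V=0.000000+3.000000+-2.333333=0.6667
k=2 src: inc=-2.333333, refl=-2.333333·-1.000000=2.3333; V=3.000000+-2.333333+2.333333=3.0000
k=3 load: inc=2.333333, refl=2.333333·-0.777778=-1.8148; V=0.666667+2.333333+-1.814815=1.1852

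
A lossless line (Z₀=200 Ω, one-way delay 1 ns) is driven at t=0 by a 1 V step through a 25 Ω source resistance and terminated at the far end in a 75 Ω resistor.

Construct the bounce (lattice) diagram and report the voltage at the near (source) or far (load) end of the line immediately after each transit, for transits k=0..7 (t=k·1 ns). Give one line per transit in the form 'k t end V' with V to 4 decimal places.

0 0 source 0.8889
1 1 load 0.4848
2 2 source 0.7991
3 3 load 0.6563
4 4 source 0.7674
5 5 load 0.7169
6 6 source 0.7561
7 7 load 0.7383

Γ_L=-0.454545, Γ_S=-0.777778; launch V₁=1·200/225=0.888889
k=0 src: V=0.8889
k=1 load: inc=0.888889, refl=0.888889·-0.454545=-0.4040; V=0.000000+0.888889+-0.404040=0.4848
k=2 src: inc=-0.404040, refl=-0.404040·-0.777778=0.3143; V=0.888889+-0.404040+0.314254=0.7991
k=3 load: inc=0.314254, refl=0.314254·-0.454545=-0.1428; V=0.484848+0.314254+-0.142843=0.6563
k=4 src: inc=-0.142843, refl=-0.142843·-0.777778=0.1111; V=0.799102+-0.142843+0.111100=0.7674
k=5 load: inc=0.111100, refl=0.111100·-0.454545=-0.0505; V=0.656260+0.111100+-0.050500=0.7169
k=6 src: inc=-0.050500, refl=-0.050500·-0.777778=0.0393; V=0.767359+-0.050500+0.039278=0.7561
k=7 load: inc=0.039278, refl=0.039278·-0.454545=-0.0179; V=0.716859+0.039278+-0.017853=0.7383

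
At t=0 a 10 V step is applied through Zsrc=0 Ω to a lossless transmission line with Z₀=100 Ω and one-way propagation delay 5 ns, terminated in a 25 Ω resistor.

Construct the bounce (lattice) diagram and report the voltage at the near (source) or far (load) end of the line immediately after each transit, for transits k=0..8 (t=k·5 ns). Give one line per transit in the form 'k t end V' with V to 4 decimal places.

0 0 source 10.0000
1 5 load 4.0000
2 10 source 10.0000
3 15 load 6.4000
4 20 source 10.0000
5 25 load 7.8400
6 30 source 10.0000
7 35 load 8.7040
8 40 source 10.0000

Γ_L=-0.600000, Γ_S=-1.000000; launch V₁=10·100/100=10.000000
k=0 src: V=10.0000
k=1 load: inc=10.000000, refl=10.000000·-0.600000=-6.0000; V=0.000000+10.000000+-6.000000=4.0000
k=2 src: inc=-6.000000, refl=-6.000000·-1.000000=6.0000; V=10.000000+-6.000000+6.000000=10.0000
k=3 load: inc=6.000000, refl=6.000000·-0.600000=-3.6000; V=4.000000+6.000000+-3.600000=6.4000
k=4 src: inc=-3.600000, refl=-3.600000·-1.000000=3.6000; V=10.000000+-3.600000+3.600000=10.0000
k=5 load: inc=3.600000, refl=3.600000·-0.600000=-2.1600; V=6.400000+3.600000+-2.160000=7.8400
k=6 src: inc=-2.160000, refl=-2.160000·-1.000000=2.1600; V=10.000000+-2.160000+2.160000=10.0000
k=7 load: inc=2.160000, refl=2.160000·-0.600000=-1.2960; V=7.840000+2.160000+-1.296000=8.7040
k=8 src: inc=-1.296000, refl=-1.296000·-1.000000=1.2960; V=10.000000+-1.296000+1.296000=10.0000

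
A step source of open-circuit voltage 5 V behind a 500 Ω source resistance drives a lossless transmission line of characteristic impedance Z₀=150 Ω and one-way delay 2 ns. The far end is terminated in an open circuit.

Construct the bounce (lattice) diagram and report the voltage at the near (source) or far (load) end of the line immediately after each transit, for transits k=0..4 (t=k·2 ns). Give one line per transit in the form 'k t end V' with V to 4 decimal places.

Γ_L=1.000000, Γ_S=0.538462; launch V₁=5·150/650=1.153846
k=0 src: V=1.1538
k=1 load: inc=1.153846, refl=1.153846·1.000000=1.1538; V=0.000000+1.153846+1.153846=2.3077
k=2 src: inc=1.153846, refl=1.153846·0.538462=0.6213; V=1.153846+1.153846+0.621302=2.9290
k=3 load: inc=0.621302, refl=0.621302·1.000000=0.6213; V=2.307692+0.621302+0.621302=3.5503
k=4 src: inc=0.621302, refl=0.621302·0.538462=0.3345; V=2.928994+0.621302+0.334547=3.8848

0 0 source 1.1538
1 2 load 2.3077
2 4 source 2.9290
3 6 load 3.5503
4 8 source 3.8848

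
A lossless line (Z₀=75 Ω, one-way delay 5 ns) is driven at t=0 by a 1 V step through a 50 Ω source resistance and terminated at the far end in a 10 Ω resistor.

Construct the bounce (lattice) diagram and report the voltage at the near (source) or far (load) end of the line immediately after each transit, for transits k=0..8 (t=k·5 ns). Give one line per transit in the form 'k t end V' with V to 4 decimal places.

0 0 source 0.6000
1 5 load 0.1412
2 10 source 0.2329
3 15 load 0.1628
4 20 source 0.1768
5 25 load 0.1661
6 30 source 0.1682
7 35 load 0.1666
8 40 source 0.1669

Γ_L=-0.764706, Γ_S=-0.200000; launch V₁=1·75/125=0.600000
k=0 src: V=0.6000
k=1 load: inc=0.600000, refl=0.600000·-0.764706=-0.4588; V=0.000000+0.600000+-0.458824=0.1412
k=2 src: inc=-0.458824, refl=-0.458824·-0.200000=0.0918; V=0.600000+-0.458824+0.091765=0.2329
k=3 load: inc=0.091765, refl=0.091765·-0.764706=-0.0702; V=0.141176+0.091765+-0.070173=0.1628
k=4 src: inc=-0.070173, refl=-0.070173·-0.200000=0.0140; V=0.232941+-0.070173+0.014035=0.1768
k=5 load: inc=0.014035, refl=0.014035·-0.764706=-0.0107; V=0.162768+0.014035+-0.010732=0.1661
k=6 src: inc=-0.010732, refl=-0.010732·-0.200000=0.0021; V=0.176803+-0.010732+0.002146=0.1682
k=7 load: inc=0.002146, refl=0.002146·-0.764706=-0.0016; V=0.166070+0.002146+-0.001641=0.1666
k=8 src: inc=-0.001641, refl=-0.001641·-0.200000=0.0003; V=0.168217+-0.001641+0.000328=0.1669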